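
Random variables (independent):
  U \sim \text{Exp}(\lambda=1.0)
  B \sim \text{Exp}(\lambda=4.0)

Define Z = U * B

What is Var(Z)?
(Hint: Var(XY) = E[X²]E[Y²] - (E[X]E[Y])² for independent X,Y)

Var(XY) = E[X²]E[Y²] - (E[X]E[Y])²
E[U] = 1, Var(U) = 1
E[B] = 0.25, Var(B) = 0.0625
E[U²] = 1 + 1² = 2
E[B²] = 0.0625 + 0.25² = 0.125
Var(Z) = 2*0.125 - (1*0.25)²
= 0.25 - 0.0625 = 0.1875

0.1875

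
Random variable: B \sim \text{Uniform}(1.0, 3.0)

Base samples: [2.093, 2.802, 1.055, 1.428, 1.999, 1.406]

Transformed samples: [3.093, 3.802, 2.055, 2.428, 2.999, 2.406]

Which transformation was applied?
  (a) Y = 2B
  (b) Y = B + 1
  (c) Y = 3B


Checking option (b) Y = B + 1:
  B = 2.093 -> Y = 3.093 ✓
  B = 2.802 -> Y = 3.802 ✓
  B = 1.055 -> Y = 2.055 ✓
All samples match this transformation.

(b) B + 1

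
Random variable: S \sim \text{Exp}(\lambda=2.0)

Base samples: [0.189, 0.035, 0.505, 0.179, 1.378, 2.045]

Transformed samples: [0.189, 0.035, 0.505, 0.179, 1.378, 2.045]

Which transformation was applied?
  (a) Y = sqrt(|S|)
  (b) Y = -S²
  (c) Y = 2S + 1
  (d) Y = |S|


Checking option (d) Y = |S|:
  S = 0.189 -> Y = 0.189 ✓
  S = 0.035 -> Y = 0.035 ✓
  S = 0.505 -> Y = 0.505 ✓
All samples match this transformation.

(d) |S|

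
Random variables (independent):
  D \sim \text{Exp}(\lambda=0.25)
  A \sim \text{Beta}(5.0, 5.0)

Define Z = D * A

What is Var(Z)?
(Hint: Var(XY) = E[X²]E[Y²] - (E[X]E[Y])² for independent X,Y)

Var(XY) = E[X²]E[Y²] - (E[X]E[Y])²
E[D] = 4, Var(D) = 16
E[A] = 0.5, Var(A) = 0.022727273
E[D²] = 16 + 4² = 32
E[A²] = 0.022727273 + 0.5² = 0.27272727
Var(Z) = 32*0.27272727 - (4*0.5)²
= 8.7272727 - 4 = 4.7272727

4.7272727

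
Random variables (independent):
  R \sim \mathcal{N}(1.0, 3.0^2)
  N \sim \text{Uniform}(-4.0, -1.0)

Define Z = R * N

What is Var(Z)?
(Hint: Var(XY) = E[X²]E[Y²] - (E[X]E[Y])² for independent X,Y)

Var(XY) = E[X²]E[Y²] - (E[X]E[Y])²
E[R] = 1, Var(R) = 9
E[N] = -2.5, Var(N) = 0.75
E[R²] = 9 + 1² = 10
E[N²] = 0.75 + (-2.5)² = 7
Var(Z) = 10*7 - (1*(-2.5))²
= 70 - 6.25 = 63.75

63.75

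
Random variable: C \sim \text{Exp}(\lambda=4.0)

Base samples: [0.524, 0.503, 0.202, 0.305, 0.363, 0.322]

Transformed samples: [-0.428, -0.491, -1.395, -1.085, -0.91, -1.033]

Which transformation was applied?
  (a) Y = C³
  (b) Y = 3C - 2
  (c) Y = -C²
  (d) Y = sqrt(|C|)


Checking option (b) Y = 3C - 2:
  C = 0.524 -> Y = -0.428 ✓
  C = 0.503 -> Y = -0.491 ✓
  C = 0.202 -> Y = -1.395 ✓
All samples match this transformation.

(b) 3C - 2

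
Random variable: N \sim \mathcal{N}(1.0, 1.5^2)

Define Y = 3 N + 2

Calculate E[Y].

For Y = 3N + 2:
E[Y] = 3 * E[N] + 2
E[N] = 1.0 = 1
E[Y] = 3 * 1 + 2 = 5

5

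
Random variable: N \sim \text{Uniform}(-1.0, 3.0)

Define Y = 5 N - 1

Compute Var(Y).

For Y = aN + b: Var(Y) = a² * Var(N)
Var(N) = (3 + 1)^2/12 = 1.3333333
Var(Y) = 5² * 1.3333333 = 25 * 1.3333333 = 33.333333

33.333333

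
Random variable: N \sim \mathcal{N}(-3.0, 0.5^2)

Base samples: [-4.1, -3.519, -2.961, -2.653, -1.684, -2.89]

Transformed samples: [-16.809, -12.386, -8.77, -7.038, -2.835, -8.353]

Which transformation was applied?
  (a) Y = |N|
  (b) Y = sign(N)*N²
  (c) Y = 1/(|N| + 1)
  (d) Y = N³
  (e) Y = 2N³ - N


Checking option (b) Y = sign(N)*N²:
  N = -4.1 -> Y = -16.809 ✓
  N = -3.519 -> Y = -12.386 ✓
  N = -2.961 -> Y = -8.77 ✓
All samples match this transformation.

(b) sign(N)*N²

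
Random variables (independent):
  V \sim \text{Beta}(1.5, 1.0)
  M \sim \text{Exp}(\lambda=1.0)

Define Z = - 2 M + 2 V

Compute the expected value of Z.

E[Z] = 2*E[V] - 2*E[M]
E[V] = 0.6
E[M] = 1
E[Z] = 2*0.6 - 2*1 = -0.8

-0.8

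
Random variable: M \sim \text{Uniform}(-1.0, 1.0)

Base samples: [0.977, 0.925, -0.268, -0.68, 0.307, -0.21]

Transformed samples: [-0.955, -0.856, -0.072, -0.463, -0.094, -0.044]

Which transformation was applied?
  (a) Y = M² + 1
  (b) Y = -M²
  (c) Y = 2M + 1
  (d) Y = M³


Checking option (b) Y = -M²:
  M = 0.977 -> Y = -0.955 ✓
  M = 0.925 -> Y = -0.856 ✓
  M = -0.268 -> Y = -0.072 ✓
All samples match this transformation.

(b) -M²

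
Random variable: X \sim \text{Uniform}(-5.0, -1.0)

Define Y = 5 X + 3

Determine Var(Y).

For Y = aX + b: Var(Y) = a² * Var(X)
Var(X) = (-1 + 5)^2/12 = 1.3333333
Var(Y) = 5² * 1.3333333 = 25 * 1.3333333 = 33.333333

33.333333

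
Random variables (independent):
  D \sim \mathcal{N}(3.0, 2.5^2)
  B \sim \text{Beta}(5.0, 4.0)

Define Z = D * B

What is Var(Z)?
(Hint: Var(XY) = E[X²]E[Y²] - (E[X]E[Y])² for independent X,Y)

Var(XY) = E[X²]E[Y²] - (E[X]E[Y])²
E[D] = 3, Var(D) = 6.25
E[B] = 0.55555556, Var(B) = 0.024691358
E[D²] = 6.25 + 3² = 15.25
E[B²] = 0.024691358 + 0.55555556² = 0.33333333
Var(Z) = 15.25*0.33333333 - (3*0.55555556)²
= 5.0833333 - 2.7777778 = 2.3055556

2.3055556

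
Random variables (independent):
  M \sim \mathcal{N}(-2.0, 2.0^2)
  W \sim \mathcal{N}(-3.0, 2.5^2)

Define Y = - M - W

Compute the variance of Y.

For independent RVs: Var(aX + bY) = a²Var(X) + b²Var(Y)
Var(M) = 4
Var(W) = 6.25
Var(Y) = (-1)²*4 + (-1)²*6.25
= 1*4 + 1*6.25 = 10.25

10.25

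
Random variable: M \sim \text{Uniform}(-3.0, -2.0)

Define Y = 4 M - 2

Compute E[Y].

For Y = 4M - 2:
E[Y] = 4 * E[M] - 2
E[M] = (-3 - 2)/2 = -2.5
E[Y] = 4 * (-2.5) - 2 = -12

-12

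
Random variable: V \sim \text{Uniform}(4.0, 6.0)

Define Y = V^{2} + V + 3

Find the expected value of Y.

E[Y] = 1*E[V²] + 1*E[V] + 3
E[V] = 5
E[V²] = Var(V) + (E[V])² = 0.33333333 + 25 = 25.333333
E[Y] = 1*25.333333 + 1*5 + 3 = 33.333333

33.333333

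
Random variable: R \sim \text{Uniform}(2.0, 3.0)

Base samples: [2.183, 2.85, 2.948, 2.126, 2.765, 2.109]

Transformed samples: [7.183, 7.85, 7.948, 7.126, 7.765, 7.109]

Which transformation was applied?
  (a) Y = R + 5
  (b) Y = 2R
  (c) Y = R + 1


Checking option (a) Y = R + 5:
  R = 2.183 -> Y = 7.183 ✓
  R = 2.85 -> Y = 7.85 ✓
  R = 2.948 -> Y = 7.948 ✓
All samples match this transformation.

(a) R + 5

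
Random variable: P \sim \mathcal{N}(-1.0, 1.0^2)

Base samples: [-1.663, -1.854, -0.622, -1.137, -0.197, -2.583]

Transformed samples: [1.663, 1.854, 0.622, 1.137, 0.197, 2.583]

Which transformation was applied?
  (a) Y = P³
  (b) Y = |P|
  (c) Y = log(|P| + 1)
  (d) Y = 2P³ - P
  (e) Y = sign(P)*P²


Checking option (b) Y = |P|:
  P = -1.663 -> Y = 1.663 ✓
  P = -1.854 -> Y = 1.854 ✓
  P = -0.622 -> Y = 0.622 ✓
All samples match this transformation.

(b) |P|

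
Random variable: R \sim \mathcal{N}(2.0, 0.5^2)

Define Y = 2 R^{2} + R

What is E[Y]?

E[Y] = 2*E[R²] + 1*E[R]
E[R] = 2
E[R²] = Var(R) + (E[R])² = 0.25 + 4 = 4.25
E[Y] = 2*4.25 + 1*2 = 10.5

10.5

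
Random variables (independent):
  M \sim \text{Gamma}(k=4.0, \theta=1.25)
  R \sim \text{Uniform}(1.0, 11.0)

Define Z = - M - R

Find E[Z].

E[Z] = -1*E[M] - 1*E[R]
E[M] = 5
E[R] = 6
E[Z] = -1*5 - 1*6 = -11

-11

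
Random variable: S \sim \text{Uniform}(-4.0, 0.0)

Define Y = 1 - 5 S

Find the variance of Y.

For Y = aS + b: Var(Y) = a² * Var(S)
Var(S) = (0 + 4)^2/12 = 1.3333333
Var(Y) = (-5)² * 1.3333333 = 25 * 1.3333333 = 33.333333

33.333333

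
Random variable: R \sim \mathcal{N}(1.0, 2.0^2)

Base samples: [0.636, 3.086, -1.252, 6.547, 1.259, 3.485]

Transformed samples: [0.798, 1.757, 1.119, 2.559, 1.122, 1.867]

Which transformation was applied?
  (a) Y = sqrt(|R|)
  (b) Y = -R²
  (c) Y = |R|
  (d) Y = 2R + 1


Checking option (a) Y = sqrt(|R|):
  R = 0.636 -> Y = 0.798 ✓
  R = 3.086 -> Y = 1.757 ✓
  R = -1.252 -> Y = 1.119 ✓
All samples match this transformation.

(a) sqrt(|R|)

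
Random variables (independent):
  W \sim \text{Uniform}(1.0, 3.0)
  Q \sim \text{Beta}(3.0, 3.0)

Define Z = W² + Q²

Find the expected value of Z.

E[Z] = E[W²] + E[Q²]
E[W²] = Var(W) + E[W]² = 0.33333333 + 4 = 4.3333333
E[Q²] = Var(Q) + E[Q]² = 0.035714286 + 0.25 = 0.28571429
E[Z] = 4.3333333 + 0.28571429 = 4.6190476

4.6190476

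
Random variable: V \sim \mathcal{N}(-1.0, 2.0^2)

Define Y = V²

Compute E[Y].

E[V²] = Var(V) + (E[V])² = 4 + 1 = 5

5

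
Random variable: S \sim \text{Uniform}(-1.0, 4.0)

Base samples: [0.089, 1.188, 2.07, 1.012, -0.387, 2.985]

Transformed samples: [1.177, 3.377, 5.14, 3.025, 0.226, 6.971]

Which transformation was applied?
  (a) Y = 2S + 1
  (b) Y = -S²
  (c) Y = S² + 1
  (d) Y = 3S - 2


Checking option (a) Y = 2S + 1:
  S = 0.089 -> Y = 1.177 ✓
  S = 1.188 -> Y = 3.377 ✓
  S = 2.07 -> Y = 5.14 ✓
All samples match this transformation.

(a) 2S + 1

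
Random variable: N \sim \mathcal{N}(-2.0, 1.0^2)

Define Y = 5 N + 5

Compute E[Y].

For Y = 5N + 5:
E[Y] = 5 * E[N] + 5
E[N] = -2.0 = -2
E[Y] = 5 * (-2) + 5 = -5

-5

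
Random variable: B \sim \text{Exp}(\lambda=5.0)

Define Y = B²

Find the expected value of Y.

E[B²] = Var(B) + (E[B])² = 0.04 + 0.04 = 0.08

0.08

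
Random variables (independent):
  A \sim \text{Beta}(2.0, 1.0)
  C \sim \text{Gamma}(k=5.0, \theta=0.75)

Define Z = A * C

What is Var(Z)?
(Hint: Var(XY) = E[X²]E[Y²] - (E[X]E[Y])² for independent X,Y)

Var(XY) = E[X²]E[Y²] - (E[X]E[Y])²
E[A] = 0.66666667, Var(A) = 0.055555556
E[C] = 3.75, Var(C) = 2.8125
E[A²] = 0.055555556 + 0.66666667² = 0.5
E[C²] = 2.8125 + 3.75² = 16.875
Var(Z) = 0.5*16.875 - (0.66666667*3.75)²
= 8.4375 - 6.25 = 2.1875

2.1875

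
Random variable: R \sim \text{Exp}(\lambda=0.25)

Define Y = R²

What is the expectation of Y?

Using E[X²] = Var(X) + (E[X])²:
E[R] = 4
Var(R) = 1/0.25^2 = 16
E[R²] = 16 + 4² = 16 + 16 = 32

32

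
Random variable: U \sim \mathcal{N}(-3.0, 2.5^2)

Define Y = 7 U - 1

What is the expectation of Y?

For Y = 7U - 1:
E[Y] = 7 * E[U] - 1
E[U] = -3.0 = -3
E[Y] = 7 * (-3) - 1 = -22

-22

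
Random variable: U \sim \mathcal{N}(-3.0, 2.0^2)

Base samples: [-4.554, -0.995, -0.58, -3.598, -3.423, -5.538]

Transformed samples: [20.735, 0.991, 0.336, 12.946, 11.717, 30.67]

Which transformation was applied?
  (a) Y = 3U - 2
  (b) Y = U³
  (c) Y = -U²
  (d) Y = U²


Checking option (d) Y = U²:
  U = -4.554 -> Y = 20.735 ✓
  U = -0.995 -> Y = 0.991 ✓
  U = -0.58 -> Y = 0.336 ✓
All samples match this transformation.

(d) U²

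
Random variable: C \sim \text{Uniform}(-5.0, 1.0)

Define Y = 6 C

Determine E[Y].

For Y = 6C:
E[Y] = 6 * E[C]
E[C] = (-5 + 1)/2 = -2
E[Y] = 6 * (-2) = -12

-12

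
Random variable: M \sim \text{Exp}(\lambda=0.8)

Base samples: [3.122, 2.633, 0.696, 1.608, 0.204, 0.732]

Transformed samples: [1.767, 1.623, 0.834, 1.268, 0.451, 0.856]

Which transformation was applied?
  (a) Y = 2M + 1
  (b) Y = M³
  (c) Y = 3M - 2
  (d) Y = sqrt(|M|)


Checking option (d) Y = sqrt(|M|):
  M = 3.122 -> Y = 1.767 ✓
  M = 2.633 -> Y = 1.623 ✓
  M = 0.696 -> Y = 0.834 ✓
All samples match this transformation.

(d) sqrt(|M|)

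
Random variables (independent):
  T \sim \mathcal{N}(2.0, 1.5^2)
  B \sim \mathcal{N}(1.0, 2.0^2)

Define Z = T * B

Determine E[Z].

For independent RVs: E[XY] = E[X]*E[Y]
E[T] = 2
E[B] = 1
E[Z] = 2 * 1 = 2

2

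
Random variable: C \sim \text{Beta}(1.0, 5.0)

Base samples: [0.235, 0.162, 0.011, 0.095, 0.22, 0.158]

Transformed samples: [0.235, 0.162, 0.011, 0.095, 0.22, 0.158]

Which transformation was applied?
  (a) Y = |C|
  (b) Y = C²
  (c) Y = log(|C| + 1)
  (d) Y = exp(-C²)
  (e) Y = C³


Checking option (a) Y = |C|:
  C = 0.235 -> Y = 0.235 ✓
  C = 0.162 -> Y = 0.162 ✓
  C = 0.011 -> Y = 0.011 ✓
All samples match this transformation.

(a) |C|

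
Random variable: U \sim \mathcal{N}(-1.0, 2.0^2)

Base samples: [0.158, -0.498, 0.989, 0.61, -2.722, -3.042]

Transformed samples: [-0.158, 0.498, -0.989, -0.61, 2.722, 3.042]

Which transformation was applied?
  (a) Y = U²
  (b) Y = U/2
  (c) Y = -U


Checking option (c) Y = -U:
  U = 0.158 -> Y = -0.158 ✓
  U = -0.498 -> Y = 0.498 ✓
  U = 0.989 -> Y = -0.989 ✓
All samples match this transformation.

(c) -U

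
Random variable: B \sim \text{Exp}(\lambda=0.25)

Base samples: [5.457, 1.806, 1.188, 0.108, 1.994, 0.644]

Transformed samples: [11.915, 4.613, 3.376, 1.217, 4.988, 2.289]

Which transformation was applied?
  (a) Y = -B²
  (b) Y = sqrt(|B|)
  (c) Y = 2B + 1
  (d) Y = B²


Checking option (c) Y = 2B + 1:
  B = 5.457 -> Y = 11.915 ✓
  B = 1.806 -> Y = 4.613 ✓
  B = 1.188 -> Y = 3.376 ✓
All samples match this transformation.

(c) 2B + 1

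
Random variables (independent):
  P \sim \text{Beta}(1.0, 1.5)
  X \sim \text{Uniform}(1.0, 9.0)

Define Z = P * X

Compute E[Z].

For independent RVs: E[XY] = E[X]*E[Y]
E[P] = 0.4
E[X] = 5
E[Z] = 0.4 * 5 = 2

2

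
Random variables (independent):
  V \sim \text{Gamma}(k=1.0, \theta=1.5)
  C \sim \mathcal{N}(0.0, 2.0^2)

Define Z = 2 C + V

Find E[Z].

E[Z] = 1*E[V] + 2*E[C]
E[V] = 1.5
E[C] = 0
E[Z] = 1*1.5 + 2*0 = 1.5

1.5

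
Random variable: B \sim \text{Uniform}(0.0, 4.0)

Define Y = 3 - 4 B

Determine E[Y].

For Y = -4B + 3:
E[Y] = -4 * E[B] + 3
E[B] = (0 + 4)/2 = 2
E[Y] = -4 * 2 + 3 = -5

-5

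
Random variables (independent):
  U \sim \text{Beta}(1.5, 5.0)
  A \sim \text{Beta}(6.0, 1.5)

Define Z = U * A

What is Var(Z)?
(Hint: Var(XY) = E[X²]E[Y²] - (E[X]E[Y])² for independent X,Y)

Var(XY) = E[X²]E[Y²] - (E[X]E[Y])²
E[U] = 0.23076923, Var(U) = 0.023668639
E[A] = 0.8, Var(A) = 0.018823529
E[U²] = 0.023668639 + 0.23076923² = 0.076923077
E[A²] = 0.018823529 + 0.8² = 0.65882353
Var(Z) = 0.076923077*0.65882353 - (0.23076923*0.8)²
= 0.050678733 - 0.03408284 = 0.016595893

0.016595893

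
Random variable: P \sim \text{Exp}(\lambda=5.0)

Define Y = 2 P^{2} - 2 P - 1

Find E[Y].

E[Y] = 2*E[P²] - 2*E[P] - 1
E[P] = 0.2
E[P²] = Var(P) + (E[P])² = 0.04 + 0.04 = 0.08
E[Y] = 2*0.08 - 2*0.2 - 1 = -1.24

-1.24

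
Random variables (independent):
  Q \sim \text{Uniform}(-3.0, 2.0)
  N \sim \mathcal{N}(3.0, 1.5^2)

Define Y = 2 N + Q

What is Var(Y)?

For independent RVs: Var(aX + bY) = a²Var(X) + b²Var(Y)
Var(Q) = 2.0833333
Var(N) = 2.25
Var(Y) = 1²*2.0833333 + 2²*2.25
= 1*2.0833333 + 4*2.25 = 11.083333

11.083333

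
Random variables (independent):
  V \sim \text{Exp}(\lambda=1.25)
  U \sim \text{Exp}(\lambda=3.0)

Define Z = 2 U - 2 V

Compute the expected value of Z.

E[Z] = -2*E[V] + 2*E[U]
E[V] = 0.8
E[U] = 0.33333333
E[Z] = -2*0.8 + 2*0.33333333 = -0.93333333

-0.93333333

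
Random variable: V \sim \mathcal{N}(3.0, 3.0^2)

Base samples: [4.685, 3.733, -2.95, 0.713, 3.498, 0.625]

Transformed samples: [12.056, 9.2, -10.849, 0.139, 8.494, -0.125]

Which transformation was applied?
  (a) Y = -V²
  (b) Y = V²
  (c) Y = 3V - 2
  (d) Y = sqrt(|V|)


Checking option (c) Y = 3V - 2:
  V = 4.685 -> Y = 12.056 ✓
  V = 3.733 -> Y = 9.2 ✓
  V = -2.95 -> Y = -10.849 ✓
All samples match this transformation.

(c) 3V - 2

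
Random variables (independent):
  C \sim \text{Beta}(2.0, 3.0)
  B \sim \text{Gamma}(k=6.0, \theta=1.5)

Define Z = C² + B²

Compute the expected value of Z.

E[Z] = E[C²] + E[B²]
E[C²] = Var(C) + E[C]² = 0.04 + 0.16 = 0.2
E[B²] = Var(B) + E[B]² = 13.5 + 81 = 94.5
E[Z] = 0.2 + 94.5 = 94.7

94.7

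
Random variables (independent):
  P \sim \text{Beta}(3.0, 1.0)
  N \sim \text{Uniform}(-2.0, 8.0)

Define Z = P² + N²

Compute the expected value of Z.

E[Z] = E[P²] + E[N²]
E[P²] = Var(P) + E[P]² = 0.0375 + 0.5625 = 0.6
E[N²] = Var(N) + E[N]² = 8.3333333 + 9 = 17.333333
E[Z] = 0.6 + 17.333333 = 17.933333

17.933333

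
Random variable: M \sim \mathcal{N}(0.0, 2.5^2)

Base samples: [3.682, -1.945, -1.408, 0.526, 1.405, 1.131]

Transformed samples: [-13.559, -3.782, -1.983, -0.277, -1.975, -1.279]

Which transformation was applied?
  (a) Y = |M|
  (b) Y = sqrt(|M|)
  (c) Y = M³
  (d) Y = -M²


Checking option (d) Y = -M²:
  M = 3.682 -> Y = -13.559 ✓
  M = -1.945 -> Y = -3.782 ✓
  M = -1.408 -> Y = -1.983 ✓
All samples match this transformation.

(d) -M²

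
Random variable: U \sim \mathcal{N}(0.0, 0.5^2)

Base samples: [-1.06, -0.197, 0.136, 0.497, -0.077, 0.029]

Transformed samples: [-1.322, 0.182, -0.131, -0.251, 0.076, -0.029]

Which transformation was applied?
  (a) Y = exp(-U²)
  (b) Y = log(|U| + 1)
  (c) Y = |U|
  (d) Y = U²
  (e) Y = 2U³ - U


Checking option (e) Y = 2U³ - U:
  U = -1.06 -> Y = -1.322 ✓
  U = -0.197 -> Y = 0.182 ✓
  U = 0.136 -> Y = -0.131 ✓
All samples match this transformation.

(e) 2U³ - U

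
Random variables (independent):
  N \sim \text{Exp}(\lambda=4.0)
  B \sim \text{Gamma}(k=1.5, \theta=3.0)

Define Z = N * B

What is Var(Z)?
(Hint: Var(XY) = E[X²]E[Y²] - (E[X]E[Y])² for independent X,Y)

Var(XY) = E[X²]E[Y²] - (E[X]E[Y])²
E[N] = 0.25, Var(N) = 0.0625
E[B] = 4.5, Var(B) = 13.5
E[N²] = 0.0625 + 0.25² = 0.125
E[B²] = 13.5 + 4.5² = 33.75
Var(Z) = 0.125*33.75 - (0.25*4.5)²
= 4.21875 - 1.265625 = 2.953125

2.953125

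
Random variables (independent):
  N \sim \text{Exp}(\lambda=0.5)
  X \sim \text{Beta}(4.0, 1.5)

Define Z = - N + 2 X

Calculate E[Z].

E[Z] = -1*E[N] + 2*E[X]
E[N] = 2
E[X] = 0.72727273
E[Z] = -1*2 + 2*0.72727273 = -0.54545455

-0.54545455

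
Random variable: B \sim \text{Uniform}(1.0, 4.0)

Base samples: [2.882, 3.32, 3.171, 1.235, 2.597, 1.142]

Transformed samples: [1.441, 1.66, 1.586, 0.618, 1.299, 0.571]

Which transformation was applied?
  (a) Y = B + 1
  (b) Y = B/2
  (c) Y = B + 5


Checking option (b) Y = B/2:
  B = 2.882 -> Y = 1.441 ✓
  B = 3.32 -> Y = 1.66 ✓
  B = 3.171 -> Y = 1.586 ✓
All samples match this transformation.

(b) B/2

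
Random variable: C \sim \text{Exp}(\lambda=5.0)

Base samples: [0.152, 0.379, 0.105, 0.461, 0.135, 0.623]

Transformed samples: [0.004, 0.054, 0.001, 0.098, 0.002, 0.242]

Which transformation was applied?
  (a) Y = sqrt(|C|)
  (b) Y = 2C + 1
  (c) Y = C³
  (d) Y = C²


Checking option (c) Y = C³:
  C = 0.152 -> Y = 0.004 ✓
  C = 0.379 -> Y = 0.054 ✓
  C = 0.105 -> Y = 0.001 ✓
All samples match this transformation.

(c) C³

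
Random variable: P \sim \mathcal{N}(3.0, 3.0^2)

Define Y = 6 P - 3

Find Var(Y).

For Y = aP + b: Var(Y) = a² * Var(P)
Var(P) = 3.0^2 = 9
Var(Y) = 6² * 9 = 36 * 9 = 324

324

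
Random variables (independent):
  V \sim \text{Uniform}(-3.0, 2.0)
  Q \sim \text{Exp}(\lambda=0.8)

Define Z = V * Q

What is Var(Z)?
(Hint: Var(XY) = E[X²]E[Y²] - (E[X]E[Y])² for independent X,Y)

Var(XY) = E[X²]E[Y²] - (E[X]E[Y])²
E[V] = -0.5, Var(V) = 2.0833333
E[Q] = 1.25, Var(Q) = 1.5625
E[V²] = 2.0833333 + (-0.5)² = 2.3333333
E[Q²] = 1.5625 + 1.25² = 3.125
Var(Z) = 2.3333333*3.125 - (-0.5*1.25)²
= 7.2916667 - 0.390625 = 6.9010417

6.9010417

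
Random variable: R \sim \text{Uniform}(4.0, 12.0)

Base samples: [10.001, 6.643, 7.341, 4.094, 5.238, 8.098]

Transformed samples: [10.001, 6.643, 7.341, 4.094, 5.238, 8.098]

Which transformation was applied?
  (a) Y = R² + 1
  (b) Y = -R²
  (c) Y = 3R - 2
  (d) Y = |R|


Checking option (d) Y = |R|:
  R = 10.001 -> Y = 10.001 ✓
  R = 6.643 -> Y = 6.643 ✓
  R = 7.341 -> Y = 7.341 ✓
All samples match this transformation.

(d) |R|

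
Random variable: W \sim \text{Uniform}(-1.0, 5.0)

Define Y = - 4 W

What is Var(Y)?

For Y = aW + b: Var(Y) = a² * Var(W)
Var(W) = (5 + 1)^2/12 = 3
Var(Y) = (-4)² * 3 = 16 * 3 = 48

48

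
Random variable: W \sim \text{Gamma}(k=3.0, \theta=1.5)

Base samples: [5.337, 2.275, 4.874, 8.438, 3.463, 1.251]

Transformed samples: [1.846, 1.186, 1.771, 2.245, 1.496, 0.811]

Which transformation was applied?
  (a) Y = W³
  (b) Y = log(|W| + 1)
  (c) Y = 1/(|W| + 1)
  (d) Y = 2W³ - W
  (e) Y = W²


Checking option (b) Y = log(|W| + 1):
  W = 5.337 -> Y = 1.846 ✓
  W = 2.275 -> Y = 1.186 ✓
  W = 4.874 -> Y = 1.771 ✓
All samples match this transformation.

(b) log(|W| + 1)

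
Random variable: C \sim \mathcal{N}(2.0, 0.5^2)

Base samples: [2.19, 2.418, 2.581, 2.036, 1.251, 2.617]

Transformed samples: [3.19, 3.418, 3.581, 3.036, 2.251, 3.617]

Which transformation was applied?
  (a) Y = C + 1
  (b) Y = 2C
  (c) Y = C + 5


Checking option (a) Y = C + 1:
  C = 2.19 -> Y = 3.19 ✓
  C = 2.418 -> Y = 3.418 ✓
  C = 2.581 -> Y = 3.581 ✓
All samples match this transformation.

(a) C + 1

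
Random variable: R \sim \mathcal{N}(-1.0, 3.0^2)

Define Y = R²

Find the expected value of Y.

Using E[X²] = Var(X) + (E[X])²:
E[R] = -1
Var(R) = 3.0^2 = 9
E[R²] = 9 + (-1)² = 9 + 1 = 10

10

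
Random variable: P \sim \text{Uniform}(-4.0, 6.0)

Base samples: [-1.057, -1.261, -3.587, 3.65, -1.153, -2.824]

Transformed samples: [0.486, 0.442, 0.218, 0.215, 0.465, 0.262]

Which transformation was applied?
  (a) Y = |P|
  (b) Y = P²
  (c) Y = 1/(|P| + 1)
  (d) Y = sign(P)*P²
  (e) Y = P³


Checking option (c) Y = 1/(|P| + 1):
  P = -1.057 -> Y = 0.486 ✓
  P = -1.261 -> Y = 0.442 ✓
  P = -3.587 -> Y = 0.218 ✓
All samples match this transformation.

(c) 1/(|P| + 1)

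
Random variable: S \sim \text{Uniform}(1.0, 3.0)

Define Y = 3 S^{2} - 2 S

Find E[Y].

E[Y] = 3*E[S²] - 2*E[S]
E[S] = 2
E[S²] = Var(S) + (E[S])² = 0.33333333 + 4 = 4.3333333
E[Y] = 3*4.3333333 - 2*2 = 9

9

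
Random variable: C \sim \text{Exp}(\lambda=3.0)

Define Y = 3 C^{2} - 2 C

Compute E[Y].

E[Y] = 3*E[C²] - 2*E[C]
E[C] = 0.33333333
E[C²] = Var(C) + (E[C])² = 0.11111111 + 0.11111111 = 0.22222222
E[Y] = 3*0.22222222 - 2*0.33333333 = 0

0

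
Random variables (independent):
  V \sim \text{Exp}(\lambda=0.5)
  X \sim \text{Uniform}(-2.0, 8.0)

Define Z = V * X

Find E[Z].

For independent RVs: E[XY] = E[X]*E[Y]
E[V] = 2
E[X] = 3
E[Z] = 2 * 3 = 6

6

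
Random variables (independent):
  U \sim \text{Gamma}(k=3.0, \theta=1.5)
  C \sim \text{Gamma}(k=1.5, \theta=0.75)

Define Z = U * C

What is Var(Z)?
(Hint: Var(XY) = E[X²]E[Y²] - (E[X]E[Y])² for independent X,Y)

Var(XY) = E[X²]E[Y²] - (E[X]E[Y])²
E[U] = 4.5, Var(U) = 6.75
E[C] = 1.125, Var(C) = 0.84375
E[U²] = 6.75 + 4.5² = 27
E[C²] = 0.84375 + 1.125² = 2.109375
Var(Z) = 27*2.109375 - (4.5*1.125)²
= 56.953125 - 25.628906 = 31.324219

31.324219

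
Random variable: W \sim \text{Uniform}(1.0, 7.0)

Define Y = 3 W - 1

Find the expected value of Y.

For Y = 3W - 1:
E[Y] = 3 * E[W] - 1
E[W] = (1 + 7)/2 = 4
E[Y] = 3 * 4 - 1 = 11

11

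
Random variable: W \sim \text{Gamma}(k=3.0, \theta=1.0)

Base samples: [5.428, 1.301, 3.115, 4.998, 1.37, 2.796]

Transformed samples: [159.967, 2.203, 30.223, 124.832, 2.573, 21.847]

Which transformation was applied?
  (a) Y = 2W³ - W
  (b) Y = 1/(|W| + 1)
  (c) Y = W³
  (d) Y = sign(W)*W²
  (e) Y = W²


Checking option (c) Y = W³:
  W = 5.428 -> Y = 159.967 ✓
  W = 1.301 -> Y = 2.203 ✓
  W = 3.115 -> Y = 30.223 ✓
All samples match this transformation.

(c) W³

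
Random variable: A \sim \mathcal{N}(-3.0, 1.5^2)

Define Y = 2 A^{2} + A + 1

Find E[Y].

E[Y] = 2*E[A²] + 1*E[A] + 1
E[A] = -3
E[A²] = Var(A) + (E[A])² = 2.25 + 9 = 11.25
E[Y] = 2*11.25 + 1*(-3) + 1 = 20.5

20.5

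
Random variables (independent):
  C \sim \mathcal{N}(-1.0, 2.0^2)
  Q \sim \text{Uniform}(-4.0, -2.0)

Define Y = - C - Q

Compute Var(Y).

For independent RVs: Var(aX + bY) = a²Var(X) + b²Var(Y)
Var(C) = 4
Var(Q) = 0.33333333
Var(Y) = (-1)²*4 + (-1)²*0.33333333
= 1*4 + 1*0.33333333 = 4.3333333

4.3333333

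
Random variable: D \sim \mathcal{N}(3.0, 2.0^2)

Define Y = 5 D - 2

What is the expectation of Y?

For Y = 5D - 2:
E[Y] = 5 * E[D] - 2
E[D] = 3.0 = 3
E[Y] = 5 * 3 - 2 = 13

13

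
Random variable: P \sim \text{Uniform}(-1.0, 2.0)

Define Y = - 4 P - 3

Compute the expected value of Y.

For Y = -4P - 3:
E[Y] = -4 * E[P] - 3
E[P] = (-1 + 2)/2 = 0.5
E[Y] = -4 * 0.5 - 3 = -5

-5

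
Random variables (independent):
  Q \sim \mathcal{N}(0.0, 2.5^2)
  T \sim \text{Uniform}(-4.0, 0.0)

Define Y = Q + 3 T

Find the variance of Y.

For independent RVs: Var(aX + bY) = a²Var(X) + b²Var(Y)
Var(Q) = 6.25
Var(T) = 1.3333333
Var(Y) = 1²*6.25 + 3²*1.3333333
= 1*6.25 + 9*1.3333333 = 18.25

18.25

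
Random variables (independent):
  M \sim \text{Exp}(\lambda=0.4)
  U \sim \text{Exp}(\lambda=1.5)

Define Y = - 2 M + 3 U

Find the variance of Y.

For independent RVs: Var(aX + bY) = a²Var(X) + b²Var(Y)
Var(M) = 6.25
Var(U) = 0.44444444
Var(Y) = (-2)²*6.25 + 3²*0.44444444
= 4*6.25 + 9*0.44444444 = 29

29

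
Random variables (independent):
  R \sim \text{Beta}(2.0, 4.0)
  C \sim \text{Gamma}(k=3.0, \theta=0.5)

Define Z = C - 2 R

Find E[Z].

E[Z] = -2*E[R] + 1*E[C]
E[R] = 0.33333333
E[C] = 1.5
E[Z] = -2*0.33333333 + 1*1.5 = 0.83333333

0.83333333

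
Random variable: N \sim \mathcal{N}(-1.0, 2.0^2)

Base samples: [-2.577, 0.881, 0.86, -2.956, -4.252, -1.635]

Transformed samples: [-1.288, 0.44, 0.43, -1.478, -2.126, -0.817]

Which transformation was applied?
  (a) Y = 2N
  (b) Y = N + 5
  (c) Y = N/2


Checking option (c) Y = N/2:
  N = -2.577 -> Y = -1.288 ✓
  N = 0.881 -> Y = 0.44 ✓
  N = 0.86 -> Y = 0.43 ✓
All samples match this transformation.

(c) N/2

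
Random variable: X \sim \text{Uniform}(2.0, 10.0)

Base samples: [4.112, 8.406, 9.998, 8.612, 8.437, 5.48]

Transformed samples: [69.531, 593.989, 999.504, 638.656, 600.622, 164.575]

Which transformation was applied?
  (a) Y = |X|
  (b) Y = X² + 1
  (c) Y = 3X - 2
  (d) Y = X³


Checking option (d) Y = X³:
  X = 4.112 -> Y = 69.531 ✓
  X = 8.406 -> Y = 593.989 ✓
  X = 9.998 -> Y = 999.504 ✓
All samples match this transformation.

(d) X³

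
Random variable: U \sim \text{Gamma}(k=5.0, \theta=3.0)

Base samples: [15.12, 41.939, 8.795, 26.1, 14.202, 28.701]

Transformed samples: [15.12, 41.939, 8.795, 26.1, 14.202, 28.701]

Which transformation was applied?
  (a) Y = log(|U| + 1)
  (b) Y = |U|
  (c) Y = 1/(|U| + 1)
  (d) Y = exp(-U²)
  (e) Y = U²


Checking option (b) Y = |U|:
  U = 15.12 -> Y = 15.12 ✓
  U = 41.939 -> Y = 41.939 ✓
  U = 8.795 -> Y = 8.795 ✓
All samples match this transformation.

(b) |U|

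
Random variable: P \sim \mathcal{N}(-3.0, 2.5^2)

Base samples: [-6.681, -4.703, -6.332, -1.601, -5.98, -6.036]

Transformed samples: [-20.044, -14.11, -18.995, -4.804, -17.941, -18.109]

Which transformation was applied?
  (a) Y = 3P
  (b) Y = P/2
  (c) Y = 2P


Checking option (a) Y = 3P:
  P = -6.681 -> Y = -20.044 ✓
  P = -4.703 -> Y = -14.11 ✓
  P = -6.332 -> Y = -18.995 ✓
All samples match this transformation.

(a) 3P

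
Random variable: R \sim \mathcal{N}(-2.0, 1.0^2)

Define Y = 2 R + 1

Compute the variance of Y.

For Y = aR + b: Var(Y) = a² * Var(R)
Var(R) = 1.0^2 = 1
Var(Y) = 2² * 1 = 4 * 1 = 4

4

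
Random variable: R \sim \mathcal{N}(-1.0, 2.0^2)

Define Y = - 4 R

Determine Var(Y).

For Y = aR + b: Var(Y) = a² * Var(R)
Var(R) = 2.0^2 = 4
Var(Y) = (-4)² * 4 = 16 * 4 = 64

64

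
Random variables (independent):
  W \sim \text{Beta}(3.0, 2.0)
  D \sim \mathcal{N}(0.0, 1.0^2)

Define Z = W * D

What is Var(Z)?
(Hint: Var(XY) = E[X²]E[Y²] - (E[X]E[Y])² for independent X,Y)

Var(XY) = E[X²]E[Y²] - (E[X]E[Y])²
E[W] = 0.6, Var(W) = 0.04
E[D] = 0, Var(D) = 1
E[W²] = 0.04 + 0.6² = 0.4
E[D²] = 1 + 0² = 1
Var(Z) = 0.4*1 - (0.6*0)²
= 0.4 - 0 = 0.4

0.4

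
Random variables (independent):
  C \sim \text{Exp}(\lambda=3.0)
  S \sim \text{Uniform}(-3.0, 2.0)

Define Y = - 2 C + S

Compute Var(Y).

For independent RVs: Var(aX + bY) = a²Var(X) + b²Var(Y)
Var(C) = 0.11111111
Var(S) = 2.0833333
Var(Y) = (-2)²*0.11111111 + 1²*2.0833333
= 4*0.11111111 + 1*2.0833333 = 2.5277778

2.5277778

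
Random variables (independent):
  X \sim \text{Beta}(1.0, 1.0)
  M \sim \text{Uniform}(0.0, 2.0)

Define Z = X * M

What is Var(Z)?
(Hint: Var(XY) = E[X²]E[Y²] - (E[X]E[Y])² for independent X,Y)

Var(XY) = E[X²]E[Y²] - (E[X]E[Y])²
E[X] = 0.5, Var(X) = 0.083333333
E[M] = 1, Var(M) = 0.33333333
E[X²] = 0.083333333 + 0.5² = 0.33333333
E[M²] = 0.33333333 + 1² = 1.3333333
Var(Z) = 0.33333333*1.3333333 - (0.5*1)²
= 0.44444444 - 0.25 = 0.19444444

0.19444444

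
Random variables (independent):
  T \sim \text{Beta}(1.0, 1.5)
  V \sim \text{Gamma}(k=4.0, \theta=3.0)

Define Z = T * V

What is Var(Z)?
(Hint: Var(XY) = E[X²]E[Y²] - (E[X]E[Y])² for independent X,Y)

Var(XY) = E[X²]E[Y²] - (E[X]E[Y])²
E[T] = 0.4, Var(T) = 0.068571429
E[V] = 12, Var(V) = 36
E[T²] = 0.068571429 + 0.4² = 0.22857143
E[V²] = 36 + 12² = 180
Var(Z) = 0.22857143*180 - (0.4*12)²
= 41.142857 - 23.04 = 18.102857

18.102857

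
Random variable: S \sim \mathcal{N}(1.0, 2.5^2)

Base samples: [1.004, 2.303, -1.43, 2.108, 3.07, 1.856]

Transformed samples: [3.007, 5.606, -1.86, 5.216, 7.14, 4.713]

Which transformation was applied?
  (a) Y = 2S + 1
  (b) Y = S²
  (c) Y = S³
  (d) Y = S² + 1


Checking option (a) Y = 2S + 1:
  S = 1.004 -> Y = 3.007 ✓
  S = 2.303 -> Y = 5.606 ✓
  S = -1.43 -> Y = -1.86 ✓
All samples match this transformation.

(a) 2S + 1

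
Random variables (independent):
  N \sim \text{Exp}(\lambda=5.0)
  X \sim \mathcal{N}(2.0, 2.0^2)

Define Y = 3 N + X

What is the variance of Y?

For independent RVs: Var(aX + bY) = a²Var(X) + b²Var(Y)
Var(N) = 0.04
Var(X) = 4
Var(Y) = 3²*0.04 + 1²*4
= 9*0.04 + 1*4 = 4.36

4.36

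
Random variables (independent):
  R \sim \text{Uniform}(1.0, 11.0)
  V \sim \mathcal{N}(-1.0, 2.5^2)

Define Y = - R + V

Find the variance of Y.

For independent RVs: Var(aX + bY) = a²Var(X) + b²Var(Y)
Var(R) = 8.3333333
Var(V) = 6.25
Var(Y) = (-1)²*8.3333333 + 1²*6.25
= 1*8.3333333 + 1*6.25 = 14.583333

14.583333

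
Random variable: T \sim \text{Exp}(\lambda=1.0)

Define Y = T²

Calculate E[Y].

E[T²] = Var(T) + (E[T])² = 1 + 1 = 2

2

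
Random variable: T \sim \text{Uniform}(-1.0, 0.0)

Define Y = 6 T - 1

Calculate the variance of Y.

For Y = aT + b: Var(Y) = a² * Var(T)
Var(T) = (0 + 1)^2/12 = 0.083333333
Var(Y) = 6² * 0.083333333 = 36 * 0.083333333 = 3

3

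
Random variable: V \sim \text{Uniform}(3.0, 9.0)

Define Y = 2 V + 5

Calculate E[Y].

For Y = 2V + 5:
E[Y] = 2 * E[V] + 5
E[V] = (3 + 9)/2 = 6
E[Y] = 2 * 6 + 5 = 17

17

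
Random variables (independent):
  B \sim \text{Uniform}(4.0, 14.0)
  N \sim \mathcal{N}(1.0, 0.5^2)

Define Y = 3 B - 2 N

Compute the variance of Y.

For independent RVs: Var(aX + bY) = a²Var(X) + b²Var(Y)
Var(B) = 8.3333333
Var(N) = 0.25
Var(Y) = 3²*8.3333333 + (-2)²*0.25
= 9*8.3333333 + 4*0.25 = 76

76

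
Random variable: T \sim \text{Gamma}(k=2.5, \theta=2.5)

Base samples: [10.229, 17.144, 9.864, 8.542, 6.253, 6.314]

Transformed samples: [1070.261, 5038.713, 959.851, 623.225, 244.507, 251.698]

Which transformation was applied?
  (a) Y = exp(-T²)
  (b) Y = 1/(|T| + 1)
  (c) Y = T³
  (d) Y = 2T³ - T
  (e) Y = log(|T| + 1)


Checking option (c) Y = T³:
  T = 10.229 -> Y = 1070.261 ✓
  T = 17.144 -> Y = 5038.713 ✓
  T = 9.864 -> Y = 959.851 ✓
All samples match this transformation.

(c) T³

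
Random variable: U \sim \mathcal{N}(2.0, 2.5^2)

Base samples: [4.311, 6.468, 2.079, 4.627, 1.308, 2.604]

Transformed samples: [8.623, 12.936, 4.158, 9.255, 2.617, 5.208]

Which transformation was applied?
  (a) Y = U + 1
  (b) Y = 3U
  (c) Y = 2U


Checking option (c) Y = 2U:
  U = 4.311 -> Y = 8.623 ✓
  U = 6.468 -> Y = 12.936 ✓
  U = 2.079 -> Y = 4.158 ✓
All samples match this transformation.

(c) 2U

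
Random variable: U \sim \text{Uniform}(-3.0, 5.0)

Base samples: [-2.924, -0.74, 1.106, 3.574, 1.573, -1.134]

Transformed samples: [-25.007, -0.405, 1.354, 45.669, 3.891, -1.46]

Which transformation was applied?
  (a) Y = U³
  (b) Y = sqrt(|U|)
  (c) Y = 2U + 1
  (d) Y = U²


Checking option (a) Y = U³:
  U = -2.924 -> Y = -25.007 ✓
  U = -0.74 -> Y = -0.405 ✓
  U = 1.106 -> Y = 1.354 ✓
All samples match this transformation.

(a) U³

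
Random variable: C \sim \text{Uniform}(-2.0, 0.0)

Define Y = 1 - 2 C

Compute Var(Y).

For Y = aC + b: Var(Y) = a² * Var(C)
Var(C) = (0 + 2)^2/12 = 0.33333333
Var(Y) = (-2)² * 0.33333333 = 4 * 0.33333333 = 1.3333333

1.3333333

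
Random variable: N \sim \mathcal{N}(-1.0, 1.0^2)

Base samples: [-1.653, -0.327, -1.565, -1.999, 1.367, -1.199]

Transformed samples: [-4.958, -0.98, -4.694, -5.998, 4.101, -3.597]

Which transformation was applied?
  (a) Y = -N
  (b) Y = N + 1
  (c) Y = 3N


Checking option (c) Y = 3N:
  N = -1.653 -> Y = -4.958 ✓
  N = -0.327 -> Y = -0.98 ✓
  N = -1.565 -> Y = -4.694 ✓
All samples match this transformation.

(c) 3N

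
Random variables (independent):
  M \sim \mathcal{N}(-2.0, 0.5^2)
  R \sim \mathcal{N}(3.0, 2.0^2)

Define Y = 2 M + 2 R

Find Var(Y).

For independent RVs: Var(aX + bY) = a²Var(X) + b²Var(Y)
Var(M) = 0.25
Var(R) = 4
Var(Y) = 2²*0.25 + 2²*4
= 4*0.25 + 4*4 = 17

17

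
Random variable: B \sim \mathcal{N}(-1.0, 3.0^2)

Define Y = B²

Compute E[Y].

E[B²] = Var(B) + (E[B])² = 9 + 1 = 10

10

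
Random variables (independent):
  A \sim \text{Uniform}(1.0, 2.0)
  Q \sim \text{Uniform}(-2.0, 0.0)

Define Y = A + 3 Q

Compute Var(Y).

For independent RVs: Var(aX + bY) = a²Var(X) + b²Var(Y)
Var(A) = 0.083333333
Var(Q) = 0.33333333
Var(Y) = 1²*0.083333333 + 3²*0.33333333
= 1*0.083333333 + 9*0.33333333 = 3.0833333

3.0833333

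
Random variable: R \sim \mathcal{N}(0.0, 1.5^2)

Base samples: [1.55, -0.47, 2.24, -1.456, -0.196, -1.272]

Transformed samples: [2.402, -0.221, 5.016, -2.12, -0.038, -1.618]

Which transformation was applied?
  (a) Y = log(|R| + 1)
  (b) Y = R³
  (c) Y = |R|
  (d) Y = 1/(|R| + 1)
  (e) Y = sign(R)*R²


Checking option (e) Y = sign(R)*R²:
  R = 1.55 -> Y = 2.402 ✓
  R = -0.47 -> Y = -0.221 ✓
  R = 2.24 -> Y = 5.016 ✓
All samples match this transformation.

(e) sign(R)*R²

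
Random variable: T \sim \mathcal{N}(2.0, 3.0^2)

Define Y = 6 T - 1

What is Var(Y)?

For Y = aT + b: Var(Y) = a² * Var(T)
Var(T) = 3.0^2 = 9
Var(Y) = 6² * 9 = 36 * 9 = 324

324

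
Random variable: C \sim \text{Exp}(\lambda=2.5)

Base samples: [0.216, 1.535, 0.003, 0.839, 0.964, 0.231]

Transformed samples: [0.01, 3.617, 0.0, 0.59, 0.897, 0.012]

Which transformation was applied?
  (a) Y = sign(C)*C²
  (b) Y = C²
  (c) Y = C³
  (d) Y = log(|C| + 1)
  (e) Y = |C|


Checking option (c) Y = C³:
  C = 0.216 -> Y = 0.01 ✓
  C = 1.535 -> Y = 3.617 ✓
  C = 0.003 -> Y = 0.0 ✓
All samples match this transformation.

(c) C³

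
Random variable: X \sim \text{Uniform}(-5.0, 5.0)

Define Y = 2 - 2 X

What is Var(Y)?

For Y = aX + b: Var(Y) = a² * Var(X)
Var(X) = (5 + 5)^2/12 = 8.3333333
Var(Y) = (-2)² * 8.3333333 = 4 * 8.3333333 = 33.333333

33.333333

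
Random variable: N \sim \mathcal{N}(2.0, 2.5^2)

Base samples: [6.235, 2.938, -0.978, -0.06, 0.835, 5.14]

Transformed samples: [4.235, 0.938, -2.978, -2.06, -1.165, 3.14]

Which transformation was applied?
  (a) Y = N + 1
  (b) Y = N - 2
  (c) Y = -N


Checking option (b) Y = N - 2:
  N = 6.235 -> Y = 4.235 ✓
  N = 2.938 -> Y = 0.938 ✓
  N = -0.978 -> Y = -2.978 ✓
All samples match this transformation.

(b) N - 2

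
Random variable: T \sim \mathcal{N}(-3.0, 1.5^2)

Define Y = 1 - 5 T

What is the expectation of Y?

For Y = -5T + 1:
E[Y] = -5 * E[T] + 1
E[T] = -3.0 = -3
E[Y] = -5 * (-3) + 1 = 16

16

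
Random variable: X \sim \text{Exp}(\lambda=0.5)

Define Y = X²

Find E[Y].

Using E[X²] = Var(X) + (E[X])²:
E[X] = 2
Var(X) = 1/0.5^2 = 4
E[X²] = 4 + 2² = 4 + 4 = 8

8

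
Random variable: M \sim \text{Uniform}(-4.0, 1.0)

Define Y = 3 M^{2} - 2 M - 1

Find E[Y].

E[Y] = 3*E[M²] - 2*E[M] - 1
E[M] = -1.5
E[M²] = Var(M) + (E[M])² = 2.0833333 + 2.25 = 4.3333333
E[Y] = 3*4.3333333 - 2*(-1.5) - 1 = 15

15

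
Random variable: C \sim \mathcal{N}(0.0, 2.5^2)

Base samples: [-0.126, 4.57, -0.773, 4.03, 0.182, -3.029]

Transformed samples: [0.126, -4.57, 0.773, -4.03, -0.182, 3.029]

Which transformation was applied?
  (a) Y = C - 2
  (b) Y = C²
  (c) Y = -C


Checking option (c) Y = -C:
  C = -0.126 -> Y = 0.126 ✓
  C = 4.57 -> Y = -4.57 ✓
  C = -0.773 -> Y = 0.773 ✓
All samples match this transformation.

(c) -C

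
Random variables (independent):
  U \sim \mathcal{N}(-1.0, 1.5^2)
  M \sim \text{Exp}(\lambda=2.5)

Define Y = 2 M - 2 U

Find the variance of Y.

For independent RVs: Var(aX + bY) = a²Var(X) + b²Var(Y)
Var(U) = 2.25
Var(M) = 0.16
Var(Y) = (-2)²*2.25 + 2²*0.16
= 4*2.25 + 4*0.16 = 9.64

9.64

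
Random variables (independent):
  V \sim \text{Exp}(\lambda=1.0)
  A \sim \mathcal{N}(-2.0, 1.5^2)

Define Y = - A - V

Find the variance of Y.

For independent RVs: Var(aX + bY) = a²Var(X) + b²Var(Y)
Var(V) = 1
Var(A) = 2.25
Var(Y) = (-1)²*1 + (-1)²*2.25
= 1*1 + 1*2.25 = 3.25

3.25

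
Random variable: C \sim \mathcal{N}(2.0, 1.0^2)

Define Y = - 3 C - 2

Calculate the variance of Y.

For Y = aC + b: Var(Y) = a² * Var(C)
Var(C) = 1.0^2 = 1
Var(Y) = (-3)² * 1 = 9 * 1 = 9

9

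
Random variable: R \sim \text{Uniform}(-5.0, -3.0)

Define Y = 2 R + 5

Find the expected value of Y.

For Y = 2R + 5:
E[Y] = 2 * E[R] + 5
E[R] = (-5 - 3)/2 = -4
E[Y] = 2 * (-4) + 5 = -3

-3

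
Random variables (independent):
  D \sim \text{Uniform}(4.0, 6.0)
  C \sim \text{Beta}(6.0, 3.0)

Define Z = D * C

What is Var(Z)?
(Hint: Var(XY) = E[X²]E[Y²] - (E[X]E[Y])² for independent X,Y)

Var(XY) = E[X²]E[Y²] - (E[X]E[Y])²
E[D] = 5, Var(D) = 0.33333333
E[C] = 0.66666667, Var(C) = 0.022222222
E[D²] = 0.33333333 + 5² = 25.333333
E[C²] = 0.022222222 + 0.66666667² = 0.46666667
Var(Z) = 25.333333*0.46666667 - (5*0.66666667)²
= 11.822222 - 11.111111 = 0.71111111

0.71111111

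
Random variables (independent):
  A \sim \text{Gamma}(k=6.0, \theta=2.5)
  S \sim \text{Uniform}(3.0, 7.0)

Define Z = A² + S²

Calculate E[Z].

E[Z] = E[A²] + E[S²]
E[A²] = Var(A) + E[A]² = 37.5 + 225 = 262.5
E[S²] = Var(S) + E[S]² = 1.3333333 + 25 = 26.333333
E[Z] = 262.5 + 26.333333 = 288.83333

288.83333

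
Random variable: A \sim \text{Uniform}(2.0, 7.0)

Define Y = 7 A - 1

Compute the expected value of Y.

For Y = 7A - 1:
E[Y] = 7 * E[A] - 1
E[A] = (2 + 7)/2 = 4.5
E[Y] = 7 * 4.5 - 1 = 30.5

30.5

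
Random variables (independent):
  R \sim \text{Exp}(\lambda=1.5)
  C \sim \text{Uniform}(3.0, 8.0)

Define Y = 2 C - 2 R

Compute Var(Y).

For independent RVs: Var(aX + bY) = a²Var(X) + b²Var(Y)
Var(R) = 0.44444444
Var(C) = 2.0833333
Var(Y) = (-2)²*0.44444444 + 2²*2.0833333
= 4*0.44444444 + 4*2.0833333 = 10.111111

10.111111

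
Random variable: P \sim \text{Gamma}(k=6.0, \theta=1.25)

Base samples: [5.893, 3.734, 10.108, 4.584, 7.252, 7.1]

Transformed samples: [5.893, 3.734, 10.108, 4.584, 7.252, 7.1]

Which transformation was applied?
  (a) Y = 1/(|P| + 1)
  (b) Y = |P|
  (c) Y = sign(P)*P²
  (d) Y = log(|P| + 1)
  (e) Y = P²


Checking option (b) Y = |P|:
  P = 5.893 -> Y = 5.893 ✓
  P = 3.734 -> Y = 3.734 ✓
  P = 10.108 -> Y = 10.108 ✓
All samples match this transformation.

(b) |P|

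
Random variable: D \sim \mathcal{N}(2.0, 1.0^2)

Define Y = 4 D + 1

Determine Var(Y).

For Y = aD + b: Var(Y) = a² * Var(D)
Var(D) = 1.0^2 = 1
Var(Y) = 4² * 1 = 16 * 1 = 16

16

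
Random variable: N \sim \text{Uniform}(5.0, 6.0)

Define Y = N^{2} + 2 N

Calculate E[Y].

E[Y] = 1*E[N²] + 2*E[N]
E[N] = 5.5
E[N²] = Var(N) + (E[N])² = 0.083333333 + 30.25 = 30.333333
E[Y] = 1*30.333333 + 2*5.5 = 41.333333

41.333333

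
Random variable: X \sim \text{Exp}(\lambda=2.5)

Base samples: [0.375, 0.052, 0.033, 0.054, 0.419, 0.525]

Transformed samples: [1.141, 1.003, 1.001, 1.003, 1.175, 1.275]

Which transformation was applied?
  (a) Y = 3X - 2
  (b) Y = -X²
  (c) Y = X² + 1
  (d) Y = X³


Checking option (c) Y = X² + 1:
  X = 0.375 -> Y = 1.141 ✓
  X = 0.052 -> Y = 1.003 ✓
  X = 0.033 -> Y = 1.001 ✓
All samples match this transformation.

(c) X² + 1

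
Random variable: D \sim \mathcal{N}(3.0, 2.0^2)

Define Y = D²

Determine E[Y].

Using E[X²] = Var(X) + (E[X])²:
E[D] = 3
Var(D) = 2.0^2 = 4
E[D²] = 4 + 3² = 4 + 9 = 13

13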